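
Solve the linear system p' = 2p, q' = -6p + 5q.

p(t) = K_1e^(2t), q(t) = 2K_1e^(2t) - K_2e^(5t)

Coefficient matrix A = [[2, 0], [-6, 5]].
Characteristic polynomial det(A - λI) = λ^2 - 7λ + 10 = 0.
Eigenvalues λ = 2, 5.
For λ=2: (A-λI) row 2 is [-6, 3], so an eigenvector is (1, 2).
For λ=5: (A-λI) row 1 is [-3, 0], so an eigenvector is (0, -1).
General solution: K_1e^(2t)(1,2) + K_2e^(5t)(0,-1).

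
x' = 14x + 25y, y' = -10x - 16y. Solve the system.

x(t) = c_1e^(-t)sin(5t) + 2c_1e^(-t)cos(5t) + 2c_2e^(-t)sin(5t) - c_2e^(-t)cos(5t), y(t) = -c_1e^(-t)sin(5t) - c_1e^(-t)cos(5t) - c_2e^(-t)sin(5t) + c_2e^(-t)cos(5t)

Coefficient matrix A = [[14, 25], [-10, -16]].
Characteristic polynomial det(A - λI) = λ^2 + 2λ + 26 = 0.
Eigenvalues λ = -1 ± 5i (complex conjugate pair).
For λ=-1+5i: an eigenvector is (2,-1) - i(1,-1) = (2 - i, -1 + i).
A real fundamental pair from Re and Im of e^((-1+5i)t)v: X_1 = e^(-t)(cos(5t)·(2,-1) + sin(5t)·(1,-1)), X_2 = e^(-t)(sin(5t)·(2,-1) - cos(5t)·(1,-1)).
General solution: c_1X_1 + c_2X_2.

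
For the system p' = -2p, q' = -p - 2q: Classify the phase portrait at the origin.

A = [[-2,0],[-1,-2]]; det(A-λI) = λ^2 + 4λ + 4.
repeated λ = -2 with a single eigenvector.

stable improper node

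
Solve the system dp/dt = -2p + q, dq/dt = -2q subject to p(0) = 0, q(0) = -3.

Coefficient matrix A = [[-2, 1], [0, -2]].
Characteristic polynomial det(A - λI) = λ^2 + 4λ + 4 = 0.
Single eigenvalue λ = -2 with algebraic multiplicity 2.
Eigenvector v = (1,0); generalized eigenvector w with (A-λI)w=v is (-2,1).
General solution: e^(-2t)[K_1·v + K_2·(t·v + w)].
Applying p(0)=0, q(0)=-3 gives K_1=-6, K_2=-3.

p(t) = -3te^(-2t), q(t) = -3e^(-2t)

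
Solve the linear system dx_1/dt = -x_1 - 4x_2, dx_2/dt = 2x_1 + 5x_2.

Coefficient matrix A = [[-1, -4], [2, 5]].
Characteristic polynomial det(A - λI) = λ^2 - 4λ + 3 = 0.
Eigenvalues λ = 3, 1.
For λ=3: (A-λI) row 1 is [-4, -4], so an eigenvector is (1, -1).
For λ=1: (A-λI) row 1 is [-2, -4], so an eigenvector is (2, -1).
General solution: c_1e^(3t)(1,-1) + c_2e^(t)(2,-1).

x_1(t) = c_1e^(3t) + 2c_2e^(t), x_2(t) = -c_1e^(3t) - c_2e^(t)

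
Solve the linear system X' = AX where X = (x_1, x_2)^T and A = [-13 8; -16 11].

Coefficient matrix A = [[-13, 8], [-16, 11]].
Characteristic polynomial det(A - λI) = λ^2 + 2λ - 15 = 0.
Eigenvalues λ = 3, -5.
For λ=3: (A-λI) row 1 is [-16, 8], so an eigenvector is (-1, -2).
For λ=-5: (A-λI) row 1 is [-8, 8], so an eigenvector is (-1, -1).
General solution: c_1e^(3t)(-1,-2) + c_2e^(-5t)(-1,-1).

x_1(t) = -c_1e^(3t) - c_2e^(-5t), x_2(t) = -2c_1e^(3t) - c_2e^(-5t)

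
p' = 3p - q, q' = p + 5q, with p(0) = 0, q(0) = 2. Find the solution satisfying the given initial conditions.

Coefficient matrix A = [[3, -1], [1, 5]].
Characteristic polynomial det(A - λI) = λ^2 - 8λ + 16 = 0.
Single eigenvalue λ = 4 with algebraic multiplicity 2.
Eigenvector v = (-1,1); generalized eigenvector w with (A-λI)w=v is (-2,3).
General solution: e^(4t)[C_1·v + C_2·(t·v + w)].
Applying p(0)=0, q(0)=2 gives C_1=-4, C_2=2.

p(t) = -2te^(4t), q(t) = 2te^(4t) + 2e^(4t)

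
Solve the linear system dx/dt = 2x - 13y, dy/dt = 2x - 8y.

Coefficient matrix A = [[2, -13], [2, -8]].
Characteristic polynomial det(A - λI) = λ^2 + 6λ + 10 = 0.
Eigenvalues λ = -3 ± i (complex conjugate pair).
For λ=-3+i: an eigenvector is (-2,-1) - i(3,1) = (-2 - 3i, -1 - i).
A real fundamental pair from Re and Im of e^((-3+i)t)v: X_1 = e^(-3t)(cos(t)·(-2,-1) + sin(t)·(3,1)), X_2 = e^(-3t)(sin(t)·(-2,-1) - cos(t)·(3,1)).
General solution: C_1X_1 + C_2X_2.

x(t) = 3C_1e^(-3t)sin(t) - 2C_1e^(-3t)cos(t) - 2C_2e^(-3t)sin(t) - 3C_2e^(-3t)cos(t), y(t) = C_1e^(-3t)sin(t) - C_1e^(-3t)cos(t) - C_2e^(-3t)sin(t) - C_2e^(-3t)cos(t)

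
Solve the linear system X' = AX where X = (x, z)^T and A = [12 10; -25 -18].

Coefficient matrix A = [[12, 10], [-25, -18]].
Characteristic polynomial det(A - λI) = λ^2 + 6λ + 34 = 0.
Eigenvalues λ = -3 ± 5i (complex conjugate pair).
For λ=-3+5i: an eigenvector is (-1,1) - i(-1,2) = (-1 + i, 1 - 2i).
A real fundamental pair from Re and Im of e^((-3+5i)t)v: X_1 = e^(-3t)(cos(5t)·(-1,1) + sin(5t)·(-1,2)), X_2 = e^(-3t)(sin(5t)·(-1,1) - cos(5t)·(-1,2)).
General solution: C_1X_1 + C_2X_2.

x(t) = -C_1e^(-3t)sin(5t) - C_1e^(-3t)cos(5t) - C_2e^(-3t)sin(5t) + C_2e^(-3t)cos(5t), z(t) = 2C_1e^(-3t)sin(5t) + C_1e^(-3t)cos(5t) + C_2e^(-3t)sin(5t) - 2C_2e^(-3t)cos(5t)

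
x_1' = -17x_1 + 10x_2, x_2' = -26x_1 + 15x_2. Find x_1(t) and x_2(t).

x_1(t) = 2c_1e^(-t)sin(2t) + c_1e^(-t)cos(2t) + c_2e^(-t)sin(2t) - 2c_2e^(-t)cos(2t), x_2(t) = 3c_1e^(-t)sin(2t) + 2c_1e^(-t)cos(2t) + 2c_2e^(-t)sin(2t) - 3c_2e^(-t)cos(2t)

Coefficient matrix A = [[-17, 10], [-26, 15]].
Characteristic polynomial det(A - λI) = λ^2 + 2λ + 5 = 0.
Eigenvalues λ = -1 ± 2i (complex conjugate pair).
For λ=-1+2i: an eigenvector is (1,2) - i(2,3) = (1 - 2i, 2 - 3i).
A real fundamental pair from Re and Im of e^((-1+2i)t)v: X_1 = e^(-t)(cos(2t)·(1,2) + sin(2t)·(2,3)), X_2 = e^(-t)(sin(2t)·(1,2) - cos(2t)·(2,3)).
General solution: c_1X_1 + c_2X_2.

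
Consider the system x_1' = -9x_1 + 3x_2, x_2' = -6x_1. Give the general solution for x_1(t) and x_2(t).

Coefficient matrix A = [[-9, 3], [-6, 0]].
Characteristic polynomial det(A - λI) = λ^2 + 9λ + 18 = 0.
Eigenvalues λ = -3, -6.
For λ=-3: (A-λI) row 1 is [-6, 3], so an eigenvector is (-1, -2).
For λ=-6: (A-λI) row 1 is [-3, 3], so an eigenvector is (1, 1).
General solution: C_1e^(-3t)(-1,-2) + C_2e^(-6t)(1,1).

x_1(t) = -C_1e^(-3t) + C_2e^(-6t), x_2(t) = -2C_1e^(-3t) + C_2e^(-6t)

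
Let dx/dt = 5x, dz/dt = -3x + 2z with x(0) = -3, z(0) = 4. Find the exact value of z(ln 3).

A = [[5,0],[-3,2]]; eigenvalues λ = 2, 5.
Eigenvectors: (0,-1) for λ=2, (-1,1) for λ=5.
From the initial condition, c_1 = -1, c_2 = 3.
z(ln 3) = (-1)(3^2)(-1) + (3)(3^5)(1) = 738.

738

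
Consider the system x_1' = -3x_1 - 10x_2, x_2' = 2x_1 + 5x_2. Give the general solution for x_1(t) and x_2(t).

Coefficient matrix A = [[-3, -10], [2, 5]].
Characteristic polynomial det(A - λI) = λ^2 - 2λ + 5 = 0.
Eigenvalues λ = 1 ± 2i (complex conjugate pair).
For λ=1+2i: an eigenvector is (2,-1) - i(1,0) = (2 - i, -1).
A real fundamental pair from Re and Im of e^((1+2i)t)v: X_1 = e^(t)(cos(2t)·(2,-1) + sin(2t)·(1,0)), X_2 = e^(t)(sin(2t)·(2,-1) - cos(2t)·(1,0)).
General solution: C_1X_1 + C_2X_2.

x_1(t) = C_1e^(t)sin(2t) + 2C_1e^(t)cos(2t) + 2C_2e^(t)sin(2t) - C_2e^(t)cos(2t), x_2(t) = -C_1e^(t)cos(2t) - C_2e^(t)sin(2t)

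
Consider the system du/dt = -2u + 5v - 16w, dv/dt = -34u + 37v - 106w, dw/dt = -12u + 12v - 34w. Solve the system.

Coefficient matrix A = [[-2, 5, -16], [-34, 37, -106], [-12, 12, -34]].
det(A - λI) = 0 gives eigenvalues λ = -4, 3, 2.
For λ=-4: eigenvector (-1,-6,-2).
For λ=3: eigenvector (-1,-1,0).
For λ=2: eigenvector (1,4,1).
General solution: K_1e^(-4t)(-1,-6,-2) + K_2e^(3t)(-1,-1,0) + K_3e^(2t)(1,4,1).

u(t) = -K_1e^(-4t) - K_2e^(3t) + K_3e^(2t), v(t) = -6K_1e^(-4t) - K_2e^(3t) + 4K_3e^(2t), w(t) = -2K_1e^(-4t) + K_3e^(2t)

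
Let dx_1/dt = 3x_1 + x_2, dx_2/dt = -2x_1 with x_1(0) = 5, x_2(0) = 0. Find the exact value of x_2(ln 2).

-20

A = [[3,1],[-2,0]]; eigenvalues λ = 2, 1.
Eigenvectors: (-1,1) for λ=2, (1,-2) for λ=1.
From the initial condition, c_1 = -10, c_2 = -5.
x_2(ln 2) = (-10)(2^2)(1) + (-5)(2^1)(-2) = -20.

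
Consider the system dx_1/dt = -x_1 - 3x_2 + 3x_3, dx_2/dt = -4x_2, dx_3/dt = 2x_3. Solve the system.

x_1(t) = K_1e^(-t) + K_2e^(2t) + K_3e^(-4t), x_2(t) = K_3e^(-4t), x_3(t) = K_2e^(2t)

Coefficient matrix A = [[-1, -3, 3], [0, -4, 0], [0, 0, 2]].
det(A - λI) = 0 gives eigenvalues λ = -1, 2, -4.
For λ=-1: eigenvector (1,0,0).
For λ=2: eigenvector (1,0,1).
For λ=-4: eigenvector (1,1,0).
General solution: K_1e^(-t)(1,0,0) + K_2e^(2t)(1,0,1) + K_3e^(-4t)(1,1,0).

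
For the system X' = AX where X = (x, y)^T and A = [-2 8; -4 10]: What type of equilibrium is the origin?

A = [[-2,8],[-4,10]]; det(A-λI) = λ^2 - 8λ + 12.
λ = 2, 6: both positive.

unstable node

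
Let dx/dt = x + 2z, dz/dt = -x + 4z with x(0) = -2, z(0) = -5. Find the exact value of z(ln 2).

-52

A = [[1,2],[-1,4]]; eigenvalues λ = 3, 2.
Eigenvectors: (-1,-1) for λ=3, (2,1) for λ=2.
From the initial condition, c_1 = 8, c_2 = 3.
z(ln 2) = (8)(2^3)(-1) + (3)(2^2)(1) = -52.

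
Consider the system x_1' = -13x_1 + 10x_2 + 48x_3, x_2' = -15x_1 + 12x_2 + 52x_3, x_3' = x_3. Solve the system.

Coefficient matrix A = [[-13, 10, 48], [-15, 12, 52], [0, 0, 1]].
det(A - λI) = 0 gives eigenvalues λ = -3, 1, 2.
For λ=-3: eigenvector (1,1,0).
For λ=1: eigenvector (2,-2,1).
For λ=2: eigenvector (2,3,0).
General solution: K_1e^(-3t)(1,1,0) + K_2e^(t)(2,-2,1) + K_3e^(2t)(2,3,0).

x_1(t) = K_1e^(-3t) + 2K_2e^(t) + 2K_3e^(2t), x_2(t) = K_1e^(-3t) - 2K_2e^(t) + 3K_3e^(2t), x_3(t) = K_2e^(t)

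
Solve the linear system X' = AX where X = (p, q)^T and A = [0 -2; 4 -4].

p(t) = -C_1e^(-2t)sin(2t) + C_2e^(-2t)cos(2t), q(t) = -C_1e^(-2t)sin(2t) + C_1e^(-2t)cos(2t) + C_2e^(-2t)sin(2t) + C_2e^(-2t)cos(2t)

Coefficient matrix A = [[0, -2], [4, -4]].
Characteristic polynomial det(A - λI) = λ^2 + 4λ + 8 = 0.
Eigenvalues λ = -2 ± 2i (complex conjugate pair).
For λ=-2+2i: an eigenvector is (0,1) - i(-1,-1) = (0 + i, 1 + i).
A real fundamental pair from Re and Im of e^((-2+2i)t)v: X_1 = e^(-2t)(cos(2t)·(0,1) + sin(2t)·(-1,-1)), X_2 = e^(-2t)(sin(2t)·(0,1) - cos(2t)·(-1,-1)).
General solution: C_1X_1 + C_2X_2.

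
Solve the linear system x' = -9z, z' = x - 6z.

x(t) = 3c_1e^(-3t) + 3c_2te^(-3t) - 2c_2e^(-3t), z(t) = c_1e^(-3t) + c_2te^(-3t) - c_2e^(-3t)

Coefficient matrix A = [[0, -9], [1, -6]].
Characteristic polynomial det(A - λI) = λ^2 + 6λ + 9 = 0.
Single eigenvalue λ = -3 with algebraic multiplicity 2.
Eigenvector v = (3,1); generalized eigenvector w with (A-λI)w=v is (-2,-1).
General solution: e^(-3t)[c_1·v + c_2·(t·v + w)].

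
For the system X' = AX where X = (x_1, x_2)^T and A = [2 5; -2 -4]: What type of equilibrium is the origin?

stable spiral

A = [[2,5],[-2,-4]]; det(A-λI) = λ^2 + 2λ + 2.
λ = -1 ± i: negative real part.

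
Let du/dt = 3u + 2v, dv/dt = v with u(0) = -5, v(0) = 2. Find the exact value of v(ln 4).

A = [[3,2],[0,1]]; eigenvalues λ = 3, 1.
Eigenvectors: (-1,0) for λ=3, (1,-1) for λ=1.
From the initial condition, c_1 = 3, c_2 = -2.
v(ln 4) = (3)(4^3)(0) + (-2)(4^1)(-1) = 8.

8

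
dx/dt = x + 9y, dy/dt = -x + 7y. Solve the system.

x(t) = -3K_1e^(4t) - 3K_2te^(4t) + K_2e^(4t), y(t) = -K_1e^(4t) - K_2te^(4t)

Coefficient matrix A = [[1, 9], [-1, 7]].
Characteristic polynomial det(A - λI) = λ^2 - 8λ + 16 = 0.
Single eigenvalue λ = 4 with algebraic multiplicity 2.
Eigenvector v = (-3,-1); generalized eigenvector w with (A-λI)w=v is (1,0).
General solution: e^(4t)[K_1·v + K_2·(t·v + w)].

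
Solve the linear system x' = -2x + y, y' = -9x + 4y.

x(t) = C_1e^(t) + C_2te^(t) - C_2e^(t), y(t) = 3C_1e^(t) + 3C_2te^(t) - 2C_2e^(t)

Coefficient matrix A = [[-2, 1], [-9, 4]].
Characteristic polynomial det(A - λI) = λ^2 - 2λ + 1 = 0.
Single eigenvalue λ = 1 with algebraic multiplicity 2.
Eigenvector v = (1,3); generalized eigenvector w with (A-λI)w=v is (-1,-2).
General solution: e^(t)[C_1·v + C_2·(t·v + w)].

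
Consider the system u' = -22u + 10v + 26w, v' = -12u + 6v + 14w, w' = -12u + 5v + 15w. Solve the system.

u(t) = 2K_1e^(-4t) - 3K_2e^(2t) - 2K_3e^(t), v(t) = K_1e^(-4t) - 2K_2e^(2t) - 2K_3e^(t), w(t) = K_1e^(-4t) - 2K_2e^(2t) - K_3e^(t)

Coefficient matrix A = [[-22, 10, 26], [-12, 6, 14], [-12, 5, 15]].
det(A - λI) = 0 gives eigenvalues λ = -4, 2, 1.
For λ=-4: eigenvector (2,1,1).
For λ=2: eigenvector (-3,-2,-2).
For λ=1: eigenvector (-2,-2,-1).
General solution: K_1e^(-4t)(2,1,1) + K_2e^(2t)(-3,-2,-2) + K_3e^(t)(-2,-2,-1).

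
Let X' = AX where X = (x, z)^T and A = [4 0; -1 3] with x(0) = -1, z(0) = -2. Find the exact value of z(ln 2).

A = [[4,0],[-1,3]]; eigenvalues λ = 4, 3.
Eigenvectors: (-1,1) for λ=4, (0,1) for λ=3.
From the initial condition, c_1 = 1, c_2 = -3.
z(ln 2) = (1)(2^4)(1) + (-3)(2^3)(1) = -8.

-8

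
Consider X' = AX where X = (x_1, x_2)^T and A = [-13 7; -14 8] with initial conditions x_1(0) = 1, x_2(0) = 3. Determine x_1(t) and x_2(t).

x_1(t) = 2e^(t) - e^(-6t), x_2(t) = 4e^(t) - e^(-6t)

Coefficient matrix A = [[-13, 7], [-14, 8]].
Characteristic polynomial det(A - λI) = λ^2 + 5λ - 6 = 0.
Eigenvalues λ = -6, 1.
For λ=-6: (A-λI) row 1 is [-7, 7], so an eigenvector is (1, 1).
For λ=1: (A-λI) row 1 is [-14, 7], so an eigenvector is (-1, -2).
General solution: c_1e^(-6t)(1,1) + c_2e^(t)(-1,-2).
Applying x_1(0)=1, x_2(0)=3 gives c_1=-1, c_2=-2.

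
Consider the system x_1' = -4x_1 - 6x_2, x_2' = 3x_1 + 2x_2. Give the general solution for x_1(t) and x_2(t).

Coefficient matrix A = [[-4, -6], [3, 2]].
Characteristic polynomial det(A - λI) = λ^2 + 2λ + 10 = 0.
Eigenvalues λ = -1 ± 3i (complex conjugate pair).
For λ=-1+3i: an eigenvector is (1,0) - i(-1,1) = (1 + i, 0 - i).
A real fundamental pair from Re and Im of e^((-1+3i)t)v: X_1 = e^(-t)(cos(3t)·(1,0) + sin(3t)·(-1,1)), X_2 = e^(-t)(sin(3t)·(1,0) - cos(3t)·(-1,1)).
General solution: K_1X_1 + K_2X_2.

x_1(t) = -K_1e^(-t)sin(3t) + K_1e^(-t)cos(3t) + K_2e^(-t)sin(3t) + K_2e^(-t)cos(3t), x_2(t) = K_1e^(-t)sin(3t) - K_2e^(-t)cos(3t)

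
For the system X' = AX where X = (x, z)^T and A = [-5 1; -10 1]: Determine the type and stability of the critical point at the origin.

A = [[-5,1],[-10,1]]; det(A-λI) = λ^2 + 4λ + 5.
λ = -2 ± i: negative real part.

stable spiral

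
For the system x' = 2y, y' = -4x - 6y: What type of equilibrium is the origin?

A = [[0,2],[-4,-6]]; det(A-λI) = λ^2 + 6λ + 8.
λ = -2, -4: both negative.

stable node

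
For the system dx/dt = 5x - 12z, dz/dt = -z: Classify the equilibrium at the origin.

A = [[5,-12],[0,-1]]; det(A-λI) = λ^2 - 4λ - 5.
λ = 5, -1: opposite signs.

saddle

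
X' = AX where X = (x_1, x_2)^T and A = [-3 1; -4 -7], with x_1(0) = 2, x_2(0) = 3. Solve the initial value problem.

x_1(t) = 7te^(-5t) + 2e^(-5t), x_2(t) = -14te^(-5t) + 3e^(-5t)

Coefficient matrix A = [[-3, 1], [-4, -7]].
Characteristic polynomial det(A - λI) = λ^2 + 10λ + 25 = 0.
Single eigenvalue λ = -5 with algebraic multiplicity 2.
Eigenvector v = (1,-2); generalized eigenvector w with (A-λI)w=v is (1,-1).
General solution: e^(-5t)[c_1·v + c_2·(t·v + w)].
Applying x_1(0)=2, x_2(0)=3 gives c_1=-5, c_2=7.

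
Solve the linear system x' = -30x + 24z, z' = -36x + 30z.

Coefficient matrix A = [[-30, 24], [-36, 30]].
Characteristic polynomial det(A - λI) = λ^2 - 36 = 0.
Eigenvalues λ = -6, 6.
For λ=-6: (A-λI) row 1 is [-24, 24], so an eigenvector is (-1, -1).
For λ=6: (A-λI) row 1 is [-36, 24], so an eigenvector is (2, 3).
General solution: c_1e^(-6t)(-1,-1) + c_2e^(6t)(2,3).

x(t) = -c_1e^(-6t) + 2c_2e^(6t), z(t) = -c_1e^(-6t) + 3c_2e^(6t)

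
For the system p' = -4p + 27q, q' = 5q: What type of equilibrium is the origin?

saddle

A = [[-4,27],[0,5]]; det(A-λI) = λ^2 - λ - 20.
λ = 5, -4: opposite signs.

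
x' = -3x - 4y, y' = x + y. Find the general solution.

Coefficient matrix A = [[-3, -4], [1, 1]].
Characteristic polynomial det(A - λI) = λ^2 + 2λ + 1 = 0.
Single eigenvalue λ = -1 with algebraic multiplicity 2.
Eigenvector v = (-2,1); generalized eigenvector w with (A-λI)w=v is (1,0).
General solution: e^(-t)[K_1·v + K_2·(t·v + w)].

x(t) = -2K_1e^(-t) - 2K_2te^(-t) + K_2e^(-t), y(t) = K_1e^(-t) + K_2te^(-t)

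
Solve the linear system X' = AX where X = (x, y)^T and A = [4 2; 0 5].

x(t) = K_1e^(4t) + 2K_2e^(5t), y(t) = K_2e^(5t)

Coefficient matrix A = [[4, 2], [0, 5]].
Characteristic polynomial det(A - λI) = λ^2 - 9λ + 20 = 0.
Eigenvalues λ = 4, 5.
For λ=4: (A-λI) row 1 is [0, 2], so an eigenvector is (1, 0).
For λ=5: (A-λI) row 1 is [-1, 2], so an eigenvector is (2, 1).
General solution: K_1e^(4t)(1,0) + K_2e^(5t)(2,1).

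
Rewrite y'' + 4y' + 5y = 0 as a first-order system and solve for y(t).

y(t) = c_1e^(-2t)cos(t) + c_2e^(-2t)sin(t)

Let x_1 = y, x_2 = y'. Then x_1' = x_2 and x_2' = -5x_1 - 4x_2.
A = [[0,1],[-5,-4]]; det(A-λI) = λ^2 + 4λ + 5.
Eigenvalues λ = -2 ± i.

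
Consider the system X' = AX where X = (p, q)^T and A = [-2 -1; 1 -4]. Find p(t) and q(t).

p(t) = -c_1e^(-3t) - c_2te^(-3t) + 2c_2e^(-3t), q(t) = -c_1e^(-3t) - c_2te^(-3t) + 3c_2e^(-3t)

Coefficient matrix A = [[-2, -1], [1, -4]].
Characteristic polynomial det(A - λI) = λ^2 + 6λ + 9 = 0.
Single eigenvalue λ = -3 with algebraic multiplicity 2.
Eigenvector v = (-1,-1); generalized eigenvector w with (A-λI)w=v is (2,3).
General solution: e^(-3t)[c_1·v + c_2·(t·v + w)].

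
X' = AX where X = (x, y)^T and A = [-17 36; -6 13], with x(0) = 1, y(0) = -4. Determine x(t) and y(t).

x(t) = -26e^(t) + 27e^(-5t), y(t) = -13e^(t) + 9e^(-5t)

Coefficient matrix A = [[-17, 36], [-6, 13]].
Characteristic polynomial det(A - λI) = λ^2 + 4λ - 5 = 0.
Eigenvalues λ = 1, -5.
For λ=1: (A-λI) row 1 is [-18, 36], so an eigenvector is (2, 1).
For λ=-5: (A-λI) row 1 is [-12, 36], so an eigenvector is (-3, -1).
General solution: c_1e^(t)(2,1) + c_2e^(-5t)(-3,-1).
Applying x(0)=1, y(0)=-4 gives c_1=-13, c_2=-9.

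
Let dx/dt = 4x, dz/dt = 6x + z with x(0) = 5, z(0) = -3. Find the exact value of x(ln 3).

A = [[4,0],[6,1]]; eigenvalues λ = 4, 1.
Eigenvectors: (1,2) for λ=4, (0,1) for λ=1.
From the initial condition, c_1 = 5, c_2 = -13.
x(ln 3) = (5)(3^4)(1) + (-13)(3^1)(0) = 405.

405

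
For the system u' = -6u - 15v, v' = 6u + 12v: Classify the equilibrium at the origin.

A = [[-6,-15],[6,12]]; det(A-λI) = λ^2 - 6λ + 18.
λ = 3 ± 3i: positive real part.

unstable spiral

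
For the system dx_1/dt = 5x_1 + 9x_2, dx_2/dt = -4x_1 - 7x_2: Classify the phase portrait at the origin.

A = [[5,9],[-4,-7]]; det(A-λI) = λ^2 + 2λ + 1.
repeated λ = -1 with a single eigenvector.

stable improper node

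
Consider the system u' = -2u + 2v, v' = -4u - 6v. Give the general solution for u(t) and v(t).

u(t) = c_1e^(-4t)cos(2t) + c_2e^(-4t)sin(2t), v(t) = -c_1e^(-4t)sin(2t) - c_1e^(-4t)cos(2t) - c_2e^(-4t)sin(2t) + c_2e^(-4t)cos(2t)

Coefficient matrix A = [[-2, 2], [-4, -6]].
Characteristic polynomial det(A - λI) = λ^2 + 8λ + 20 = 0.
Eigenvalues λ = -4 ± 2i (complex conjugate pair).
For λ=-4+2i: an eigenvector is (1,-1) - i(0,-1) = (1, -1 + i).
A real fundamental pair from Re and Im of e^((-4+2i)t)v: X_1 = e^(-4t)(cos(2t)·(1,-1) + sin(2t)·(0,-1)), X_2 = e^(-4t)(sin(2t)·(1,-1) - cos(2t)·(0,-1)).
General solution: c_1X_1 + c_2X_2.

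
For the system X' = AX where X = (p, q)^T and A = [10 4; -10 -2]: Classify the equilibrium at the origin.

unstable spiral

A = [[10,4],[-10,-2]]; det(A-λI) = λ^2 - 8λ + 20.
λ = 4 ± 2i: positive real part.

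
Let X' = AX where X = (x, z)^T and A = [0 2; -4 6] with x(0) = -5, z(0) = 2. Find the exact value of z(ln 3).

A = [[0,2],[-4,6]]; eigenvalues λ = 4, 2.
Eigenvectors: (1,2) for λ=4, (-1,-1) for λ=2.
From the initial condition, c_1 = 7, c_2 = 12.
z(ln 3) = (7)(3^4)(2) + (12)(3^2)(-1) = 1026.

1026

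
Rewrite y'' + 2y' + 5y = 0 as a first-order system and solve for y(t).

y(t) = c_1e^(-t)cos(2t) + c_2e^(-t)sin(2t)

Let x_1 = y, x_2 = y'. Then x_1' = x_2 and x_2' = -5x_1 - 2x_2.
A = [[0,1],[-5,-2]]; det(A-λI) = λ^2 + 2λ + 5.
Eigenvalues λ = -1 ± 2i.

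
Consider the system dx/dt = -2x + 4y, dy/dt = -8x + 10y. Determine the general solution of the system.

Coefficient matrix A = [[-2, 4], [-8, 10]].
Characteristic polynomial det(A - λI) = λ^2 - 8λ + 12 = 0.
Eigenvalues λ = 6, 2.
For λ=6: (A-λI) row 1 is [-8, 4], so an eigenvector is (-1, -2).
For λ=2: (A-λI) row 1 is [-4, 4], so an eigenvector is (-1, -1).
General solution: c_1e^(6t)(-1,-2) + c_2e^(2t)(-1,-1).

x(t) = -c_1e^(6t) - c_2e^(2t), y(t) = -2c_1e^(6t) - c_2e^(2t)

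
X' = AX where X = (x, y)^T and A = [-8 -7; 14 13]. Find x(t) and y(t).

Coefficient matrix A = [[-8, -7], [14, 13]].
Characteristic polynomial det(A - λI) = λ^2 - 5λ - 6 = 0.
Eigenvalues λ = -1, 6.
For λ=-1: (A-λI) row 1 is [-7, -7], so an eigenvector is (1, -1).
For λ=6: (A-λI) row 1 is [-14, -7], so an eigenvector is (-1, 2).
General solution: c_1e^(-t)(1,-1) + c_2e^(6t)(-1,2).

x(t) = c_1e^(-t) - c_2e^(6t), y(t) = -c_1e^(-t) + 2c_2e^(6t)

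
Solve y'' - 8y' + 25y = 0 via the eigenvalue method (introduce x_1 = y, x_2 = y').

Let x_1 = y, x_2 = y'. Then x_1' = x_2 and x_2' = -25x_1 + 8x_2.
A = [[0,1],[-25,8]]; det(A-λI) = λ^2 - 8λ + 25.
Eigenvalues λ = 4 ± 3i.

y(t) = K_1e^(4t)cos(3t) + K_2e^(4t)sin(3t)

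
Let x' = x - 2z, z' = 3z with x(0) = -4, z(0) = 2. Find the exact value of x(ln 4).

-136

A = [[1,-2],[0,3]]; eigenvalues λ = 3, 1.
Eigenvectors: (-1,1) for λ=3, (-1,0) for λ=1.
From the initial condition, c_1 = 2, c_2 = 2.
x(ln 4) = (2)(4^3)(-1) + (2)(4^1)(-1) = -136.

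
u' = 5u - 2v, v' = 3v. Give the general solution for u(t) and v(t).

u(t) = K_1e^(5t) - K_2e^(3t), v(t) = -K_2e^(3t)

Coefficient matrix A = [[5, -2], [0, 3]].
Characteristic polynomial det(A - λI) = λ^2 - 8λ + 15 = 0.
Eigenvalues λ = 5, 3.
For λ=5: (A-λI) row 1 is [0, -2], so an eigenvector is (1, 0).
For λ=3: (A-λI) row 1 is [2, -2], so an eigenvector is (-1, -1).
General solution: K_1e^(5t)(1,0) + K_2e^(3t)(-1,-1).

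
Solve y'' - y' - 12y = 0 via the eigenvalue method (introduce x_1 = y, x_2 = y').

y(t) = C_1e^(-3t) + C_2e^(4t)

Let x_1 = y, x_2 = y'. Then x_1' = x_2 and x_2' = 12x_1 + x_2.
A = [[0,1],[12,1]]; det(A-λI) = λ^2 - λ - 12.
Eigenvalues λ = -3, 4 with eigenvectors (1,-3), (1,4).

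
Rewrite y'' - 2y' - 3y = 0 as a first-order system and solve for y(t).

y(t) = C_1e^(3t) + C_2e^(-t)

Let x_1 = y, x_2 = y'. Then x_1' = x_2 and x_2' = 3x_1 + 2x_2.
A = [[0,1],[3,2]]; det(A-λI) = λ^2 - 2λ - 3.
Eigenvalues λ = 3, -1 with eigenvectors (1,3), (1,-1).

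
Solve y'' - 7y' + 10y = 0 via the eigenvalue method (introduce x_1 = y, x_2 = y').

y(t) = c_1e^(5t) + c_2e^(2t)

Let x_1 = y, x_2 = y'. Then x_1' = x_2 and x_2' = -10x_1 + 7x_2.
A = [[0,1],[-10,7]]; det(A-λI) = λ^2 - 7λ + 10.
Eigenvalues λ = 5, 2 with eigenvectors (1,5), (1,2).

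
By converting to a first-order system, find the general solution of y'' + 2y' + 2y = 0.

y(t) = C_1e^(-t)cos(t) + C_2e^(-t)sin(t)

Let x_1 = y, x_2 = y'. Then x_1' = x_2 and x_2' = -2x_1 - 2x_2.
A = [[0,1],[-2,-2]]; det(A-λI) = λ^2 + 2λ + 2.
Eigenvalues λ = -1 ± i.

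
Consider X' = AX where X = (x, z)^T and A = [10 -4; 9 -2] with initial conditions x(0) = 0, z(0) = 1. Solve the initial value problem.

x(t) = -4te^(4t), z(t) = -6te^(4t) + e^(4t)

Coefficient matrix A = [[10, -4], [9, -2]].
Characteristic polynomial det(A - λI) = λ^2 - 8λ + 16 = 0.
Single eigenvalue λ = 4 with algebraic multiplicity 2.
Eigenvector v = (2,3); generalized eigenvector w with (A-λI)w=v is (1,1).
General solution: e^(4t)[c_1·v + c_2·(t·v + w)].
Applying x(0)=0, z(0)=1 gives c_1=1, c_2=-2.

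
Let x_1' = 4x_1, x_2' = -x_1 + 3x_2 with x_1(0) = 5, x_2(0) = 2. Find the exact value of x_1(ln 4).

1280

A = [[4,0],[-1,3]]; eigenvalues λ = 3, 4.
Eigenvectors: (0,-1) for λ=3, (1,-1) for λ=4.
From the initial condition, c_1 = -7, c_2 = 5.
x_1(ln 4) = (-7)(4^3)(0) + (5)(4^4)(1) = 1280.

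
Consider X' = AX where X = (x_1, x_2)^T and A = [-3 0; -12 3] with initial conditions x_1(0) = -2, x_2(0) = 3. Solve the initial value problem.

x_1(t) = -2e^(-3t), x_2(t) = 7e^(3t) - 4e^(-3t)

Coefficient matrix A = [[-3, 0], [-12, 3]].
Characteristic polynomial det(A - λI) = λ^2 - 9 = 0.
Eigenvalues λ = 3, -3.
For λ=3: (A-λI) row 1 is [-6, 0], so an eigenvector is (0, -1).
For λ=-3: (A-λI) row 2 is [-12, 6], so an eigenvector is (1, 2).
General solution: K_1e^(3t)(0,-1) + K_2e^(-3t)(1,2).
Applying x_1(0)=-2, x_2(0)=3 gives K_1=-7, K_2=-2.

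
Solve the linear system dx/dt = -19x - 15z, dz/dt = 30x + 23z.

Coefficient matrix A = [[-19, -15], [30, 23]].
Characteristic polynomial det(A - λI) = λ^2 - 4λ + 13 = 0.
Eigenvalues λ = 2 ± 3i (complex conjugate pair).
For λ=2+3i: an eigenvector is (-1,1) - i(2,-3) = (-1 - 2i, 1 + 3i).
A real fundamental pair from Re and Im of e^((2+3i)t)v: X_1 = e^(2t)(cos(3t)·(-1,1) + sin(3t)·(2,-3)), X_2 = e^(2t)(sin(3t)·(-1,1) - cos(3t)·(2,-3)).
General solution: c_1X_1 + c_2X_2.

x(t) = 2c_1e^(2t)sin(3t) - c_1e^(2t)cos(3t) - c_2e^(2t)sin(3t) - 2c_2e^(2t)cos(3t), z(t) = -3c_1e^(2t)sin(3t) + c_1e^(2t)cos(3t) + c_2e^(2t)sin(3t) + 3c_2e^(2t)cos(3t)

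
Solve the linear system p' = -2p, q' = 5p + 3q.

Coefficient matrix A = [[-2, 0], [5, 3]].
Characteristic polynomial det(A - λI) = λ^2 - λ - 6 = 0.
Eigenvalues λ = 3, -2.
For λ=3: (A-λI) row 1 is [-5, 0], so an eigenvector is (0, -1).
For λ=-2: (A-λI) row 2 is [5, 5], so an eigenvector is (1, -1).
General solution: C_1e^(3t)(0,-1) + C_2e^(-2t)(1,-1).

p(t) = C_2e^(-2t), q(t) = -C_1e^(3t) - C_2e^(-2t)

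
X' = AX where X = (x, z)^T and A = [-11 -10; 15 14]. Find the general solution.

Coefficient matrix A = [[-11, -10], [15, 14]].
Characteristic polynomial det(A - λI) = λ^2 - 3λ - 4 = 0.
Eigenvalues λ = 4, -1.
For λ=4: (A-λI) row 1 is [-15, -10], so an eigenvector is (2, -3).
For λ=-1: (A-λI) row 1 is [-10, -10], so an eigenvector is (-1, 1).
General solution: K_1e^(4t)(2,-3) + K_2e^(-t)(-1,1).

x(t) = 2K_1e^(4t) - K_2e^(-t), z(t) = -3K_1e^(4t) + K_2e^(-t)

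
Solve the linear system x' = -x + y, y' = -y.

Coefficient matrix A = [[-1, 1], [0, -1]].
Characteristic polynomial det(A - λI) = λ^2 + 2λ + 1 = 0.
Single eigenvalue λ = -1 with algebraic multiplicity 2.
Eigenvector v = (1,0); generalized eigenvector w with (A-λI)w=v is (-2,1).
General solution: e^(-t)[K_1·v + K_2·(t·v + w)].

x(t) = K_1e^(-t) + K_2te^(-t) - 2K_2e^(-t), y(t) = K_2e^(-t)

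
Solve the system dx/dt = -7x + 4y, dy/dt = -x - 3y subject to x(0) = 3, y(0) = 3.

Coefficient matrix A = [[-7, 4], [-1, -3]].
Characteristic polynomial det(A - λI) = λ^2 + 10λ + 25 = 0.
Single eigenvalue λ = -5 with algebraic multiplicity 2.
Eigenvector v = (-2,-1); generalized eigenvector w with (A-λI)w=v is (3,1).
General solution: e^(-5t)[C_1·v + C_2·(t·v + w)].
Applying x(0)=3, y(0)=3 gives C_1=-6, C_2=-3.

x(t) = 6te^(-5t) + 3e^(-5t), y(t) = 3te^(-5t) + 3e^(-5t)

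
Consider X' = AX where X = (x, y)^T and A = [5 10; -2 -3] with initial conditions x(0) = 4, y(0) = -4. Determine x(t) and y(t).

Coefficient matrix A = [[5, 10], [-2, -3]].
Characteristic polynomial det(A - λI) = λ^2 - 2λ + 5 = 0.
Eigenvalues λ = 1 ± 2i (complex conjugate pair).
For λ=1+2i: an eigenvector is (1,0) - i(2,-1) = (1 - 2i, 0 + i).
A real fundamental pair from Re and Im of e^((1+2i)t)v: X_1 = e^(t)(cos(2t)·(1,0) + sin(2t)·(2,-1)), X_2 = e^(t)(sin(2t)·(1,0) - cos(2t)·(2,-1)).
General solution: c_1X_1 + c_2X_2.
Applying x(0)=4, y(0)=-4 gives c_1=-4, c_2=-4.

x(t) = -12e^(t)sin(2t) + 4e^(t)cos(2t), y(t) = 4e^(t)sin(2t) - 4e^(t)cos(2t)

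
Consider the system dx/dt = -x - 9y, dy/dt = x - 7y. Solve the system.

Coefficient matrix A = [[-1, -9], [1, -7]].
Characteristic polynomial det(A - λI) = λ^2 + 8λ + 16 = 0.
Single eigenvalue λ = -4 with algebraic multiplicity 2.
Eigenvector v = (-3,-1); generalized eigenvector w with (A-λI)w=v is (-1,0).
General solution: e^(-4t)[C_1·v + C_2·(t·v + w)].

x(t) = -3C_1e^(-4t) - 3C_2te^(-4t) - C_2e^(-4t), y(t) = -C_1e^(-4t) - C_2te^(-4t)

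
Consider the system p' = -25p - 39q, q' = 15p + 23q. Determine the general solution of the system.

Coefficient matrix A = [[-25, -39], [15, 23]].
Characteristic polynomial det(A - λI) = λ^2 + 2λ + 10 = 0.
Eigenvalues λ = -1 ± 3i (complex conjugate pair).
For λ=-1+3i: an eigenvector is (3,-2) - i(2,-1) = (3 - 2i, -2 + i).
A real fundamental pair from Re and Im of e^((-1+3i)t)v: X_1 = e^(-t)(cos(3t)·(3,-2) + sin(3t)·(2,-1)), X_2 = e^(-t)(sin(3t)·(3,-2) - cos(3t)·(2,-1)).
General solution: K_1X_1 + K_2X_2.

p(t) = 2K_1e^(-t)sin(3t) + 3K_1e^(-t)cos(3t) + 3K_2e^(-t)sin(3t) - 2K_2e^(-t)cos(3t), q(t) = -K_1e^(-t)sin(3t) - 2K_1e^(-t)cos(3t) - 2K_2e^(-t)sin(3t) + K_2e^(-t)cos(3t)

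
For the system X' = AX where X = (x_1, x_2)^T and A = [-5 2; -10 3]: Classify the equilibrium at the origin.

A = [[-5,2],[-10,3]]; det(A-λI) = λ^2 + 2λ + 5.
λ = -1 ± 2i: negative real part.

stable spiral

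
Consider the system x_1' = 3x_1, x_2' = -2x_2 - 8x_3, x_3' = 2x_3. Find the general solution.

Coefficient matrix A = [[3, 0, 0], [0, -2, -8], [0, 0, 2]].
det(A - λI) = 0 gives eigenvalues λ = 3, -2, 2.
For λ=3: eigenvector (1,0,0).
For λ=-2: eigenvector (0,1,0).
For λ=2: eigenvector (0,-2,1).
General solution: c_1e^(3t)(1,0,0) + c_2e^(-2t)(0,1,0) + c_3e^(2t)(0,-2,1).

x_1(t) = c_1e^(3t), x_2(t) = c_2e^(-2t) - 2c_3e^(2t), x_3(t) = c_3e^(2t)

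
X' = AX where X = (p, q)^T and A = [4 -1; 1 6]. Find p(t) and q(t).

p(t) = -C_1e^(5t) - C_2te^(5t), q(t) = C_1e^(5t) + C_2te^(5t) + C_2e^(5t)

Coefficient matrix A = [[4, -1], [1, 6]].
Characteristic polynomial det(A - λI) = λ^2 - 10λ + 25 = 0.
Single eigenvalue λ = 5 with algebraic multiplicity 2.
Eigenvector v = (-1,1); generalized eigenvector w with (A-λI)w=v is (0,1).
General solution: e^(5t)[C_1·v + C_2·(t·v + w)].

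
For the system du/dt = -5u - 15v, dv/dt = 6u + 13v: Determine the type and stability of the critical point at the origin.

unstable spiral

A = [[-5,-15],[6,13]]; det(A-λI) = λ^2 - 8λ + 25.
λ = 4 ± 3i: positive real part.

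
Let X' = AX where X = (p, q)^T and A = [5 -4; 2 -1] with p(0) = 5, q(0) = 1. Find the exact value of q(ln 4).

A = [[5,-4],[2,-1]]; eigenvalues λ = 3, 1.
Eigenvectors: (-2,-1) for λ=3, (-1,-1) for λ=1.
From the initial condition, c_1 = -4, c_2 = 3.
q(ln 4) = (-4)(4^3)(-1) + (3)(4^1)(-1) = 244.

244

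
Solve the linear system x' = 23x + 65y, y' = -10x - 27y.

Coefficient matrix A = [[23, 65], [-10, -27]].
Characteristic polynomial det(A - λI) = λ^2 + 4λ + 29 = 0.
Eigenvalues λ = -2 ± 5i (complex conjugate pair).
For λ=-2+5i: an eigenvector is (-2,1) - i(3,-1) = (-2 - 3i, 1 + i).
A real fundamental pair from Re and Im of e^((-2+5i)t)v: X_1 = e^(-2t)(cos(5t)·(-2,1) + sin(5t)·(3,-1)), X_2 = e^(-2t)(sin(5t)·(-2,1) - cos(5t)·(3,-1)).
General solution: C_1X_1 + C_2X_2.

x(t) = 3C_1e^(-2t)sin(5t) - 2C_1e^(-2t)cos(5t) - 2C_2e^(-2t)sin(5t) - 3C_2e^(-2t)cos(5t), y(t) = -C_1e^(-2t)sin(5t) + C_1e^(-2t)cos(5t) + C_2e^(-2t)sin(5t) + C_2e^(-2t)cos(5t)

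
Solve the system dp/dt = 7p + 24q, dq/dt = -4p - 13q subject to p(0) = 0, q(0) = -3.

p(t) = -18e^(-t) + 18e^(-5t), q(t) = 6e^(-t) - 9e^(-5t)

Coefficient matrix A = [[7, 24], [-4, -13]].
Characteristic polynomial det(A - λI) = λ^2 + 6λ + 5 = 0.
Eigenvalues λ = -5, -1.
For λ=-5: (A-λI) row 1 is [12, 24], so an eigenvector is (2, -1).
For λ=-1: (A-λI) row 1 is [8, 24], so an eigenvector is (-3, 1).
General solution: C_1e^(-5t)(2,-1) + C_2e^(-t)(-3,1).
Applying p(0)=0, q(0)=-3 gives C_1=9, C_2=6.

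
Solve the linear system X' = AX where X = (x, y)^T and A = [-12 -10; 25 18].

x(t) = -K_1e^(3t)sin(5t) - K_1e^(3t)cos(5t) - K_2e^(3t)sin(5t) + K_2e^(3t)cos(5t), y(t) = K_1e^(3t)sin(5t) + 2K_1e^(3t)cos(5t) + 2K_2e^(3t)sin(5t) - K_2e^(3t)cos(5t)

Coefficient matrix A = [[-12, -10], [25, 18]].
Characteristic polynomial det(A - λI) = λ^2 - 6λ + 34 = 0.
Eigenvalues λ = 3 ± 5i (complex conjugate pair).
For λ=3+5i: an eigenvector is (-1,2) - i(-1,1) = (-1 + i, 2 - i).
A real fundamental pair from Re and Im of e^((3+5i)t)v: X_1 = e^(3t)(cos(5t)·(-1,2) + sin(5t)·(-1,1)), X_2 = e^(3t)(sin(5t)·(-1,2) - cos(5t)·(-1,1)).
General solution: K_1X_1 + K_2X_2.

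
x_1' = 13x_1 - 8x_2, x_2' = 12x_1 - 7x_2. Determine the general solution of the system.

Coefficient matrix A = [[13, -8], [12, -7]].
Characteristic polynomial det(A - λI) = λ^2 - 6λ + 5 = 0.
Eigenvalues λ = 1, 5.
For λ=1: (A-λI) row 1 is [12, -8], so an eigenvector is (2, 3).
For λ=5: (A-λI) row 1 is [8, -8], so an eigenvector is (1, 1).
General solution: K_1e^(t)(2,3) + K_2e^(5t)(1,1).

x_1(t) = 2K_1e^(t) + K_2e^(5t), x_2(t) = 3K_1e^(t) + K_2e^(5t)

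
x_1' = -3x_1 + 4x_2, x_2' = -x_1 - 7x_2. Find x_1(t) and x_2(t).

x_1(t) = 2K_1e^(-5t) + 2K_2te^(-5t) - 3K_2e^(-5t), x_2(t) = -K_1e^(-5t) - K_2te^(-5t) + 2K_2e^(-5t)

Coefficient matrix A = [[-3, 4], [-1, -7]].
Characteristic polynomial det(A - λI) = λ^2 + 10λ + 25 = 0.
Single eigenvalue λ = -5 with algebraic multiplicity 2.
Eigenvector v = (2,-1); generalized eigenvector w with (A-λI)w=v is (-3,2).
General solution: e^(-5t)[K_1·v + K_2·(t·v + w)].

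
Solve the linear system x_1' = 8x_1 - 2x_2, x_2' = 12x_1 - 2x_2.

x_1(t) = c_1e^(4t) - c_2e^(2t), x_2(t) = 2c_1e^(4t) - 3c_2e^(2t)

Coefficient matrix A = [[8, -2], [12, -2]].
Characteristic polynomial det(A - λI) = λ^2 - 6λ + 8 = 0.
Eigenvalues λ = 4, 2.
For λ=4: (A-λI) row 1 is [4, -2], so an eigenvector is (1, 2).
For λ=2: (A-λI) row 1 is [6, -2], so an eigenvector is (-1, -3).
General solution: c_1e^(4t)(1,2) + c_2e^(2t)(-1,-3).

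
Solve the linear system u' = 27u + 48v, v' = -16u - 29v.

u(t) = -2c_1e^(3t) - 3c_2e^(-5t), v(t) = c_1e^(3t) + 2c_2e^(-5t)

Coefficient matrix A = [[27, 48], [-16, -29]].
Characteristic polynomial det(A - λI) = λ^2 + 2λ - 15 = 0.
Eigenvalues λ = 3, -5.
For λ=3: (A-λI) row 1 is [24, 48], so an eigenvector is (-2, 1).
For λ=-5: (A-λI) row 1 is [32, 48], so an eigenvector is (-3, 2).
General solution: c_1e^(3t)(-2,1) + c_2e^(-5t)(-3,2).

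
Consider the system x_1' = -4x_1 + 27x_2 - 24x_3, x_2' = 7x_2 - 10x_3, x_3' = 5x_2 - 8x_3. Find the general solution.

Coefficient matrix A = [[-4, 27, -24], [0, 7, -10], [0, 5, -8]].
det(A - λI) = 0 gives eigenvalues λ = -4, -3, 2.
For λ=-4: eigenvector (1,0,0).
For λ=-3: eigenvector (-3,-1,-1).
For λ=2: eigenvector (5,2,1).
General solution: K_1e^(-4t)(1,0,0) + K_2e^(-3t)(-3,-1,-1) + K_3e^(2t)(5,2,1).

x_1(t) = K_1e^(-4t) - 3K_2e^(-3t) + 5K_3e^(2t), x_2(t) = -K_2e^(-3t) + 2K_3e^(2t), x_3(t) = -K_2e^(-3t) + K_3e^(2t)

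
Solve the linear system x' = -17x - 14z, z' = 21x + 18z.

x(t) = -2K_1e^(4t) - K_2e^(-3t), z(t) = 3K_1e^(4t) + K_2e^(-3t)

Coefficient matrix A = [[-17, -14], [21, 18]].
Characteristic polynomial det(A - λI) = λ^2 - λ - 12 = 0.
Eigenvalues λ = 4, -3.
For λ=4: (A-λI) row 1 is [-21, -14], so an eigenvector is (-2, 3).
For λ=-3: (A-λI) row 1 is [-14, -14], so an eigenvector is (-1, 1).
General solution: K_1e^(4t)(-2,3) + K_2e^(-3t)(-1,1).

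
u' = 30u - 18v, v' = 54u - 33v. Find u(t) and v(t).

Coefficient matrix A = [[30, -18], [54, -33]].
Characteristic polynomial det(A - λI) = λ^2 + 3λ - 18 = 0.
Eigenvalues λ = -6, 3.
For λ=-6: (A-λI) row 1 is [36, -18], so an eigenvector is (1, 2).
For λ=3: (A-λI) row 1 is [27, -18], so an eigenvector is (-2, -3).
General solution: c_1e^(-6t)(1,2) + c_2e^(3t)(-2,-3).

u(t) = c_1e^(-6t) - 2c_2e^(3t), v(t) = 2c_1e^(-6t) - 3c_2e^(3t)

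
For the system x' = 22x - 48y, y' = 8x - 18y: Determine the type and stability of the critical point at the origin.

A = [[22,-48],[8,-18]]; det(A-λI) = λ^2 - 4λ - 12.
λ = -2, 6: opposite signs.

saddle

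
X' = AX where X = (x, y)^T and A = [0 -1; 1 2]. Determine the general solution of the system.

Coefficient matrix A = [[0, -1], [1, 2]].
Characteristic polynomial det(A - λI) = λ^2 - 2λ + 1 = 0.
Single eigenvalue λ = 1 with algebraic multiplicity 2.
Eigenvector v = (-1,1); generalized eigenvector w with (A-λI)w=v is (1,0).
General solution: e^(t)[C_1·v + C_2·(t·v + w)].

x(t) = -C_1e^(t) - C_2te^(t) + C_2e^(t), y(t) = C_1e^(t) + C_2te^(t)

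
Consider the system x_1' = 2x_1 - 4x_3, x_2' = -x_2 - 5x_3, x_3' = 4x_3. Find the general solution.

x_1(t) = C_1e^(2t) - 2C_2e^(4t), x_2(t) = -C_2e^(4t) - C_3e^(-t), x_3(t) = C_2e^(4t)

Coefficient matrix A = [[2, 0, -4], [0, -1, -5], [0, 0, 4]].
det(A - λI) = 0 gives eigenvalues λ = 2, 4, -1.
For λ=2: eigenvector (1,0,0).
For λ=4: eigenvector (-2,-1,1).
For λ=-1: eigenvector (0,-1,0).
General solution: C_1e^(2t)(1,0,0) + C_2e^(4t)(-2,-1,1) + C_3e^(-t)(0,-1,0).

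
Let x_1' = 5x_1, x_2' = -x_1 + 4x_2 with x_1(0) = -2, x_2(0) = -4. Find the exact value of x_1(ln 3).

A = [[5,0],[-1,4]]; eigenvalues λ = 4, 5.
Eigenvectors: (0,-1) for λ=4, (-1,1) for λ=5.
From the initial condition, c_1 = 6, c_2 = 2.
x_1(ln 3) = (6)(3^4)(0) + (2)(3^5)(-1) = -486.

-486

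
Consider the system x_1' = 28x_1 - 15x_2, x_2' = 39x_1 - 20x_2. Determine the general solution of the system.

Coefficient matrix A = [[28, -15], [39, -20]].
Characteristic polynomial det(A - λI) = λ^2 - 8λ + 25 = 0.
Eigenvalues λ = 4 ± 3i (complex conjugate pair).
For λ=4+3i: an eigenvector is (-2,-3) - i(-1,-2) = (-2 + i, -3 + 2i).
A real fundamental pair from Re and Im of e^((4+3i)t)v: X_1 = e^(4t)(cos(3t)·(-2,-3) + sin(3t)·(-1,-2)), X_2 = e^(4t)(sin(3t)·(-2,-3) - cos(3t)·(-1,-2)).
General solution: C_1X_1 + C_2X_2.

x_1(t) = -C_1e^(4t)sin(3t) - 2C_1e^(4t)cos(3t) - 2C_2e^(4t)sin(3t) + C_2e^(4t)cos(3t), x_2(t) = -2C_1e^(4t)sin(3t) - 3C_1e^(4t)cos(3t) - 3C_2e^(4t)sin(3t) + 2C_2e^(4t)cos(3t)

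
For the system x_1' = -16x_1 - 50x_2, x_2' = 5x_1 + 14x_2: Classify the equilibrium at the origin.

stable spiral

A = [[-16,-50],[5,14]]; det(A-λI) = λ^2 + 2λ + 26.
λ = -1 ± 5i: negative real part.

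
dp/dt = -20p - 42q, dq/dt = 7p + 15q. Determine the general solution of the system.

Coefficient matrix A = [[-20, -42], [7, 15]].
Characteristic polynomial det(A - λI) = λ^2 + 5λ - 6 = 0.
Eigenvalues λ = 1, -6.
For λ=1: (A-λI) row 1 is [-21, -42], so an eigenvector is (-2, 1).
For λ=-6: (A-λI) row 1 is [-14, -42], so an eigenvector is (3, -1).
General solution: c_1e^(t)(-2,1) + c_2e^(-6t)(3,-1).

p(t) = -2c_1e^(t) + 3c_2e^(-6t), q(t) = c_1e^(t) - c_2e^(-6t)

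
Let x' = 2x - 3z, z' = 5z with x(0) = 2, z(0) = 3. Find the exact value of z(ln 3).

A = [[2,-3],[0,5]]; eigenvalues λ = 2, 5.
Eigenvectors: (-1,0) for λ=2, (1,-1) for λ=5.
From the initial condition, c_1 = -5, c_2 = -3.
z(ln 3) = (-5)(3^2)(0) + (-3)(3^5)(-1) = 729.

729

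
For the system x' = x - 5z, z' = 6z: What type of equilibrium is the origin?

unstable node

A = [[1,-5],[0,6]]; det(A-λI) = λ^2 - 7λ + 6.
λ = 6, 1: both positive.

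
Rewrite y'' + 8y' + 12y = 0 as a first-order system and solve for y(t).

Let x_1 = y, x_2 = y'. Then x_1' = x_2 and x_2' = -12x_1 - 8x_2.
A = [[0,1],[-12,-8]]; det(A-λI) = λ^2 + 8λ + 12.
Eigenvalues λ = -2, -6 with eigenvectors (1,-2), (1,-6).

y(t) = c_1e^(-2t) + c_2e^(-6t)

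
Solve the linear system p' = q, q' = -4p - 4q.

Coefficient matrix A = [[0, 1], [-4, -4]].
Characteristic polynomial det(A - λI) = λ^2 + 4λ + 4 = 0.
Single eigenvalue λ = -2 with algebraic multiplicity 2.
Eigenvector v = (-1,2); generalized eigenvector w with (A-λI)w=v is (1,-3).
General solution: e^(-2t)[C_1·v + C_2·(t·v + w)].

p(t) = -C_1e^(-2t) - C_2te^(-2t) + C_2e^(-2t), q(t) = 2C_1e^(-2t) + 2C_2te^(-2t) - 3C_2e^(-2t)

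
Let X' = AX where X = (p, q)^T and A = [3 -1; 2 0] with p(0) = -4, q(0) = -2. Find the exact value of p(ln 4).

-88

A = [[3,-1],[2,0]]; eigenvalues λ = 2, 1.
Eigenvectors: (1,1) for λ=2, (1,2) for λ=1.
From the initial condition, c_1 = -6, c_2 = 2.
p(ln 4) = (-6)(4^2)(1) + (2)(4^1)(1) = -88.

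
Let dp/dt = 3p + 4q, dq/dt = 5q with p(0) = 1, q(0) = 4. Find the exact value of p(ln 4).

A = [[3,4],[0,5]]; eigenvalues λ = 5, 3.
Eigenvectors: (-2,-1) for λ=5, (1,0) for λ=3.
From the initial condition, c_1 = -4, c_2 = -7.
p(ln 4) = (-4)(4^5)(-2) + (-7)(4^3)(1) = 7744.

7744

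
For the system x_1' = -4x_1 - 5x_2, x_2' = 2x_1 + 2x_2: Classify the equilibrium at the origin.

stable spiral

A = [[-4,-5],[2,2]]; det(A-λI) = λ^2 + 2λ + 2.
λ = -1 ± i: negative real part.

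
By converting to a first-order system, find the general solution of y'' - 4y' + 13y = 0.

y(t) = K_1e^(2t)cos(3t) + K_2e^(2t)sin(3t)

Let x_1 = y, x_2 = y'. Then x_1' = x_2 and x_2' = -13x_1 + 4x_2.
A = [[0,1],[-13,4]]; det(A-λI) = λ^2 - 4λ + 13.
Eigenvalues λ = 2 ± 3i.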